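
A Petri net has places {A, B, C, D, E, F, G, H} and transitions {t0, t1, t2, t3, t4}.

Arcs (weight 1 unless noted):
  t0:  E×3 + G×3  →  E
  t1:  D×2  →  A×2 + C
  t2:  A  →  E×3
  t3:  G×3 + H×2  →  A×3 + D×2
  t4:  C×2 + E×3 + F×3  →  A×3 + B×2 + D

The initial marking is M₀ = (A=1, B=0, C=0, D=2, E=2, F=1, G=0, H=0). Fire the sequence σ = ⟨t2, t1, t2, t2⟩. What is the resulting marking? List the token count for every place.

(A=0, B=0, C=1, D=0, E=11, F=1, G=0, H=0)

step 1: fire t2:  (A=1, B=0, C=0, D=2, E=2, F=1, G=0, H=0) → (A=0, B=0, C=0, D=2, E=5, F=1, G=0, H=0)
step 2: fire t1:  (A=0, B=0, C=0, D=2, E=5, F=1, G=0, H=0) → (A=2, B=0, C=1, D=0, E=5, F=1, G=0, H=0)
step 3: fire t2:  (A=2, B=0, C=1, D=0, E=5, F=1, G=0, H=0) → (A=1, B=0, C=1, D=0, E=8, F=1, G=0, H=0)
step 4: fire t2:  (A=1, B=0, C=1, D=0, E=8, F=1, G=0, H=0) → (A=0, B=0, C=1, D=0, E=11, F=1, G=0, H=0)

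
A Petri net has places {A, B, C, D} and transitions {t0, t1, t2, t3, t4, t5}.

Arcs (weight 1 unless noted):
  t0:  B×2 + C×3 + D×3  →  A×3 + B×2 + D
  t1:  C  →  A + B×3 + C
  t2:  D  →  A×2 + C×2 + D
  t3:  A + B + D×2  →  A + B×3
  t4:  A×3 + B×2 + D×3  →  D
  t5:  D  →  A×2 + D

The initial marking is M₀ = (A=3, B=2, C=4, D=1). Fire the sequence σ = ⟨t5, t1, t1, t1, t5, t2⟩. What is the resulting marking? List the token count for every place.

step 1: fire t5:  (A=3, B=2, C=4, D=1) → (A=5, B=2, C=4, D=1)
step 2: fire t1:  (A=5, B=2, C=4, D=1) → (A=6, B=5, C=4, D=1)
step 3: fire t1:  (A=6, B=5, C=4, D=1) → (A=7, B=8, C=4, D=1)
step 4: fire t1:  (A=7, B=8, C=4, D=1) → (A=8, B=11, C=4, D=1)
step 5: fire t5:  (A=8, B=11, C=4, D=1) → (A=10, B=11, C=4, D=1)
step 6: fire t2:  (A=10, B=11, C=4, D=1) → (A=12, B=11, C=6, D=1)

(A=12, B=11, C=6, D=1)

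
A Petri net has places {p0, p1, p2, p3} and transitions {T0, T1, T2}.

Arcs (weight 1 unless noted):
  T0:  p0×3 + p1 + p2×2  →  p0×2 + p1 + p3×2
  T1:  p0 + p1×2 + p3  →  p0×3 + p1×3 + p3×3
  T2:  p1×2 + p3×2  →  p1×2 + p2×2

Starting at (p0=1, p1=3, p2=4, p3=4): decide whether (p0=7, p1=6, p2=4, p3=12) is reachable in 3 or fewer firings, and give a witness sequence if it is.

NO — not reachable within 3 firings

depth 0: 1 marking
depth 1: 3 markings reached so far
depth 2: 7 markings reached so far
depth 3: 12 markings reached so far
target is not among the 12 markings reachable within 3 steps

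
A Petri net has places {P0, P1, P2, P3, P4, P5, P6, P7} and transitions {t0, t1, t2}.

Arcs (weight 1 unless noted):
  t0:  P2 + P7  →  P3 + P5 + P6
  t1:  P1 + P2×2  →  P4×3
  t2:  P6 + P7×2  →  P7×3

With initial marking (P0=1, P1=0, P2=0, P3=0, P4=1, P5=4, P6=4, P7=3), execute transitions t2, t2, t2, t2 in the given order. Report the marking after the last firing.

step 1: fire t2:  (P0=1, P1=0, P2=0, P3=0, P4=1, P5=4, P6=4, P7=3) → (P0=1, P1=0, P2=0, P3=0, P4=1, P5=4, P6=3, P7=4)
step 2: fire t2:  (P0=1, P1=0, P2=0, P3=0, P4=1, P5=4, P6=3, P7=4) → (P0=1, P1=0, P2=0, P3=0, P4=1, P5=4, P6=2, P7=5)
step 3: fire t2:  (P0=1, P1=0, P2=0, P3=0, P4=1, P5=4, P6=2, P7=5) → (P0=1, P1=0, P2=0, P3=0, P4=1, P5=4, P6=1, P7=6)
step 4: fire t2:  (P0=1, P1=0, P2=0, P3=0, P4=1, P5=4, P6=1, P7=6) → (P0=1, P1=0, P2=0, P3=0, P4=1, P5=4, P6=0, P7=7)

(P0=1, P1=0, P2=0, P3=0, P4=1, P5=4, P6=0, P7=7)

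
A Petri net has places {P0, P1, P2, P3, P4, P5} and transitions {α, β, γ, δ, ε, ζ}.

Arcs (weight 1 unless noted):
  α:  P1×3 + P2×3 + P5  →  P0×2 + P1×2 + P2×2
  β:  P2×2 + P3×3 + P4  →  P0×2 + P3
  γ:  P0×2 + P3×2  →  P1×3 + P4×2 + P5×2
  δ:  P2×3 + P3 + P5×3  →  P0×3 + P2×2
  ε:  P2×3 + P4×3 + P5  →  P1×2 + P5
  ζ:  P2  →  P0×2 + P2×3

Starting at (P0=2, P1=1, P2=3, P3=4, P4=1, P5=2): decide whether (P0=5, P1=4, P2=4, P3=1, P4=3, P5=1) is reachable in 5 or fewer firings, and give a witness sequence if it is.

step 1: fire γ:  (P0=2, P1=1, P2=3, P3=4, P4=1, P5=2) → (P0=0, P1=4, P2=3, P3=2, P4=3, P5=4)
step 2: fire δ:  (P0=0, P1=4, P2=3, P3=2, P4=3, P5=4) → (P0=3, P1=4, P2=2, P3=1, P4=3, P5=1)
step 3: fire ζ:  (P0=3, P1=4, P2=2, P3=1, P4=3, P5=1) → (P0=5, P1=4, P2=4, P3=1, P4=3, P5=1)

YES — reachable via ⟨γ, δ, ζ⟩ (3 firings)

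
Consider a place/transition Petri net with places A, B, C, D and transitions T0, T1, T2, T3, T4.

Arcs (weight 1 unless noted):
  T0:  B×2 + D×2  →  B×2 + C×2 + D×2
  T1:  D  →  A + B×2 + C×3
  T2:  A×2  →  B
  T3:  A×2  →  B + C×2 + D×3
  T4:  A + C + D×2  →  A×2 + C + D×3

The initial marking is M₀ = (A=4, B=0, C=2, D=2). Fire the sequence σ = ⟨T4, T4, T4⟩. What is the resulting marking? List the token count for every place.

(A=7, B=0, C=2, D=5)

step 1: fire T4:  (A=4, B=0, C=2, D=2) → (A=5, B=0, C=2, D=3)
step 2: fire T4:  (A=5, B=0, C=2, D=3) → (A=6, B=0, C=2, D=4)
step 3: fire T4:  (A=6, B=0, C=2, D=4) → (A=7, B=0, C=2, D=5)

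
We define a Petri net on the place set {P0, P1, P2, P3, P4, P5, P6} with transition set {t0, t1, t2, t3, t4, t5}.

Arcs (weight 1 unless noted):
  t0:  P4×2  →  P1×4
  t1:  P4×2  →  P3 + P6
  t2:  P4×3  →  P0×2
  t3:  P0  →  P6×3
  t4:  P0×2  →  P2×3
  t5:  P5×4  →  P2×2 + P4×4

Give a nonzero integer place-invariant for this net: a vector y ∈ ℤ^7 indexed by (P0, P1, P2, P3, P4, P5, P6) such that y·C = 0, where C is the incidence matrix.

Incidence matrix C (rows=places, cols=transitions):
       t0   t1   t2   t3   t4   t5
   P0   0    0    2   -1   -2    0
   P1   4    0    0    0    0    0
   P2   0    0    0    0    3    2
   P3   0    1    0    0    0    0
   P4  -2   -2   -3    0    0    4
   P5   0    0    0    0    0   -4
   P6   0    1    0    3    0    0

Candidate y = [3, 1, 2, 3, 2, 3, 1]; check y·C column-wise:
  col t0: 3·0 + 1·4 + 2·0 + 3·0 + 2·-2 + 3·0 + 1·0 = 0
  col t1: 3·0 + 1·0 + 2·0 + 3·1 + 2·-2 + 3·0 + 1·1 = 0
  col t2: 3·2 + 1·0 + 2·0 + 3·0 + 2·-3 + 3·0 + 1·0 = 0
  col t3: 3·-1 + 1·0 + 2·0 + 3·0 + 2·0 + 3·0 + 1·3 = 0
  col t4: 3·-2 + 1·0 + 2·3 + 3·0 + 2·0 + 3·0 + 1·0 = 0
  col t5: 3·0 + 1·0 + 2·2 + 3·0 + 2·4 + 3·-4 + 1·0 = 0

y = (P0:3, P1:1, P2:2, P3:3, P4:2, P5:3, P6:1)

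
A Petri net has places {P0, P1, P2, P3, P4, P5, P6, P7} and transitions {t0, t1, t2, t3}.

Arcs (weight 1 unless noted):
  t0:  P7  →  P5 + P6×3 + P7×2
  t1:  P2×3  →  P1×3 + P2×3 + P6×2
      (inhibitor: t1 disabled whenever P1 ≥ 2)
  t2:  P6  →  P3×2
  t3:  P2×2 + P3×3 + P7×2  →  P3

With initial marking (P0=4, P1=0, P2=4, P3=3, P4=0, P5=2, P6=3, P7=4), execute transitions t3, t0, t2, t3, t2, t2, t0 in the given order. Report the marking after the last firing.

step 1: fire t3:  (P0=4, P1=0, P2=4, P3=3, P4=0, P5=2, P6=3, P7=4) → (P0=4, P1=0, P2=2, P3=1, P4=0, P5=2, P6=3, P7=2)
step 2: fire t0:  (P0=4, P1=0, P2=2, P3=1, P4=0, P5=2, P6=3, P7=2) → (P0=4, P1=0, P2=2, P3=1, P4=0, P5=3, P6=6, P7=3)
step 3: fire t2:  (P0=4, P1=0, P2=2, P3=1, P4=0, P5=3, P6=6, P7=3) → (P0=4, P1=0, P2=2, P3=3, P4=0, P5=3, P6=5, P7=3)
step 4: fire t3:  (P0=4, P1=0, P2=2, P3=3, P4=0, P5=3, P6=5, P7=3) → (P0=4, P1=0, P2=0, P3=1, P4=0, P5=3, P6=5, P7=1)
step 5: fire t2:  (P0=4, P1=0, P2=0, P3=1, P4=0, P5=3, P6=5, P7=1) → (P0=4, P1=0, P2=0, P3=3, P4=0, P5=3, P6=4, P7=1)
step 6: fire t2:  (P0=4, P1=0, P2=0, P3=3, P4=0, P5=3, P6=4, P7=1) → (P0=4, P1=0, P2=0, P3=5, P4=0, P5=3, P6=3, P7=1)
step 7: fire t0:  (P0=4, P1=0, P2=0, P3=5, P4=0, P5=3, P6=3, P7=1) → (P0=4, P1=0, P2=0, P3=5, P4=0, P5=4, P6=6, P7=2)

(P0=4, P1=0, P2=0, P3=5, P4=0, P5=4, P6=6, P7=2)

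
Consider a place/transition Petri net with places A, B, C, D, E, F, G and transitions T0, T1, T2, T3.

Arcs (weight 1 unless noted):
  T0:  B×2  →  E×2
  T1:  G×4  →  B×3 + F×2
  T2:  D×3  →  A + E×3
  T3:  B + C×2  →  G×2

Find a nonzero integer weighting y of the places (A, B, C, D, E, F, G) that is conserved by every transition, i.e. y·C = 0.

y = (A:3, B:0, C:0, D:1, E:0, F:0, G:0)

Incidence matrix C (rows=places, cols=transitions):
       T0   T1   T2   T3
    A   0    0    1    0
    B  -2    3    0   -1
    C   0    0    0   -2
    D   0    0   -3    0
    E   2    0    3    0
    F   0    2    0    0
    G   0   -4    0    2

Candidate y = [3, 0, 0, 1, 0, 0, 0]; check y·C column-wise:
  col T0: 3·0 + 0·-2 + 1·0 + 0·2 = 0
  col T1: 3·0 + 0·3 + 1·0 + 0·2 + 0·-4 = 0
  col T2: 3·1 + 1·-3 + 0·3 = 0
  col T3: 3·0 + 0·-1 + 0·-2 + 1·0 + 0·2 = 0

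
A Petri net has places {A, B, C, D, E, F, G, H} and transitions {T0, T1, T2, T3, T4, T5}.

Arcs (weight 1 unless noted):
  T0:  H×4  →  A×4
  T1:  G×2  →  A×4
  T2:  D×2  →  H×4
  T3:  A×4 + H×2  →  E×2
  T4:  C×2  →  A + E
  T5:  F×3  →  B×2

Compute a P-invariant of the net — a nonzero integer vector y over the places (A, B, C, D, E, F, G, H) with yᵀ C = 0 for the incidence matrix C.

y = (A:0, B:3, C:0, D:0, E:0, F:2, G:0, H:0)

Incidence matrix C (rows=places, cols=transitions):
       T0   T1   T2   T3   T4   T5
    A   4    4    0   -4    1    0
    B   0    0    0    0    0    2
    C   0    0    0    0   -2    0
    D   0    0   -2    0    0    0
    E   0    0    0    2    1    0
    F   0    0    0    0    0   -3
    G   0   -2    0    0    0    0
    H  -4    0    4   -2    0    0

Candidate y = [0, 3, 0, 0, 0, 2, 0, 0]; check y·C column-wise:
  col T0: 0·4 + 3·0 + 2·0 + 0·-4 = 0
  col T1: 0·4 + 3·0 + 2·0 + 0·-2 = 0
  col T2: 3·0 + 0·-2 + 2·0 + 0·4 = 0
  col T3: 0·-4 + 3·0 + 0·2 + 2·0 + 0·-2 = 0
  col T4: 0·1 + 3·0 + 0·-2 + 0·1 + 2·0 = 0
  col T5: 3·2 + 2·-3 = 0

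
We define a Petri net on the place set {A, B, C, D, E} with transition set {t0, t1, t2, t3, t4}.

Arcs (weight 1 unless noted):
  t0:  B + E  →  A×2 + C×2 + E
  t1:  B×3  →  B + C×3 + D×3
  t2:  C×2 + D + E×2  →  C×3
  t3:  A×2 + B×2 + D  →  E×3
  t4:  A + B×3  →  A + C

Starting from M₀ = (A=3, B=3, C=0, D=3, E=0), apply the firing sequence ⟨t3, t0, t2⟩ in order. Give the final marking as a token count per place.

(A=3, B=0, C=3, D=1, E=1)

step 1: fire t3:  (A=3, B=3, C=0, D=3, E=0) → (A=1, B=1, C=0, D=2, E=3)
step 2: fire t0:  (A=1, B=1, C=0, D=2, E=3) → (A=3, B=0, C=2, D=2, E=3)
step 3: fire t2:  (A=3, B=0, C=2, D=2, E=3) → (A=3, B=0, C=3, D=1, E=1)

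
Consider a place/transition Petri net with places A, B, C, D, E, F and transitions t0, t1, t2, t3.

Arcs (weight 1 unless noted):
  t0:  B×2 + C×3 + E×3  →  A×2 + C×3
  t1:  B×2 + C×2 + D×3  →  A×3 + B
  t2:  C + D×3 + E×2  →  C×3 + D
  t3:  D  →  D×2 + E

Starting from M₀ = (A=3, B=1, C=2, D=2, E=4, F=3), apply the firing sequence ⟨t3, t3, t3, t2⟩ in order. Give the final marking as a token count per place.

(A=3, B=1, C=4, D=3, E=5, F=3)

step 1: fire t3:  (A=3, B=1, C=2, D=2, E=4, F=3) → (A=3, B=1, C=2, D=3, E=5, F=3)
step 2: fire t3:  (A=3, B=1, C=2, D=3, E=5, F=3) → (A=3, B=1, C=2, D=4, E=6, F=3)
step 3: fire t3:  (A=3, B=1, C=2, D=4, E=6, F=3) → (A=3, B=1, C=2, D=5, E=7, F=3)
step 4: fire t2:  (A=3, B=1, C=2, D=5, E=7, F=3) → (A=3, B=1, C=4, D=3, E=5, F=3)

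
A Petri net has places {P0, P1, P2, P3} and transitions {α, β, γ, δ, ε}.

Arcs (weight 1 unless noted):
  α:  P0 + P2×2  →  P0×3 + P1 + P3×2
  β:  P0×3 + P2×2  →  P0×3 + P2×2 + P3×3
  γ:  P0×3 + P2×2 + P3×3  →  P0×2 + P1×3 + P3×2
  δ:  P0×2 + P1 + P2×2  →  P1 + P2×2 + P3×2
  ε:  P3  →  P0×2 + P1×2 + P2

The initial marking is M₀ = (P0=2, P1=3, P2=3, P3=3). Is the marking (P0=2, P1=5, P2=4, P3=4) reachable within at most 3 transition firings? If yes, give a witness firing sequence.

YES — reachable via ⟨δ, ε⟩ (2 firings)

step 1: fire δ:  (P0=2, P1=3, P2=3, P3=3) → (P0=0, P1=3, P2=3, P3=5)
step 2: fire ε:  (P0=0, P1=3, P2=3, P3=5) → (P0=2, P1=5, P2=4, P3=4)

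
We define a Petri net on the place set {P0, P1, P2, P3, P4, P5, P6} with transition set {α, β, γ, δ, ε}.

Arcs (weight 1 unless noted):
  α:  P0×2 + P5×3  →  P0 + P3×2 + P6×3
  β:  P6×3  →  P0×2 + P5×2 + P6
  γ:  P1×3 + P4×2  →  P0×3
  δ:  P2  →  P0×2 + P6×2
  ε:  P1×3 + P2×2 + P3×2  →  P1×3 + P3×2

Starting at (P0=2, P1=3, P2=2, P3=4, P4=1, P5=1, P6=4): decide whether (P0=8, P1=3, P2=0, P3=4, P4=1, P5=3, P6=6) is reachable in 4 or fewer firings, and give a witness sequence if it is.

step 1: fire β:  (P0=2, P1=3, P2=2, P3=4, P4=1, P5=1, P6=4) → (P0=4, P1=3, P2=2, P3=4, P4=1, P5=3, P6=2)
step 2: fire δ:  (P0=4, P1=3, P2=2, P3=4, P4=1, P5=3, P6=2) → (P0=6, P1=3, P2=1, P3=4, P4=1, P5=3, P6=4)
step 3: fire δ:  (P0=6, P1=3, P2=1, P3=4, P4=1, P5=3, P6=4) → (P0=8, P1=3, P2=0, P3=4, P4=1, P5=3, P6=6)

YES — reachable via ⟨β, δ, δ⟩ (3 firings)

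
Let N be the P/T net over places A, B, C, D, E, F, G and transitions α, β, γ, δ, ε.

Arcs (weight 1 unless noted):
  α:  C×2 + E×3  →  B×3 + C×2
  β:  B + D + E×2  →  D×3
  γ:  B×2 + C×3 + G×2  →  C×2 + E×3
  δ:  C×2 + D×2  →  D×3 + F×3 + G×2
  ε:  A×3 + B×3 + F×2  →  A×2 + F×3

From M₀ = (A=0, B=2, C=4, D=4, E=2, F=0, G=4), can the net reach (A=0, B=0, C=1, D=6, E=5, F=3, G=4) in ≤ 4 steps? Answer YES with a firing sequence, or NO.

NO — not reachable within 4 firings

depth 0: 1 marking
depth 1: 4 markings reached so far
depth 2: 8 markings reached so far
depth 3: 12 markings reached so far
depth 4: 16 markings reached so far
target is not among the 16 markings reachable within 4 steps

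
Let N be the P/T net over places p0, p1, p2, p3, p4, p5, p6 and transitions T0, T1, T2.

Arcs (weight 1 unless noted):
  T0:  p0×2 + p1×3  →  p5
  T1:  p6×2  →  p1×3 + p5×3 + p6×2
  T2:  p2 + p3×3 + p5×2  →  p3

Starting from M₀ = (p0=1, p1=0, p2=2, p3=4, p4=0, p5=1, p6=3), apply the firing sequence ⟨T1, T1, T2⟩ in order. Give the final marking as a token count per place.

step 1: fire T1:  (p0=1, p1=0, p2=2, p3=4, p4=0, p5=1, p6=3) → (p0=1, p1=3, p2=2, p3=4, p4=0, p5=4, p6=3)
step 2: fire T1:  (p0=1, p1=3, p2=2, p3=4, p4=0, p5=4, p6=3) → (p0=1, p1=6, p2=2, p3=4, p4=0, p5=7, p6=3)
step 3: fire T2:  (p0=1, p1=6, p2=2, p3=4, p4=0, p5=7, p6=3) → (p0=1, p1=6, p2=1, p3=2, p4=0, p5=5, p6=3)

(p0=1, p1=6, p2=1, p3=2, p4=0, p5=5, p6=3)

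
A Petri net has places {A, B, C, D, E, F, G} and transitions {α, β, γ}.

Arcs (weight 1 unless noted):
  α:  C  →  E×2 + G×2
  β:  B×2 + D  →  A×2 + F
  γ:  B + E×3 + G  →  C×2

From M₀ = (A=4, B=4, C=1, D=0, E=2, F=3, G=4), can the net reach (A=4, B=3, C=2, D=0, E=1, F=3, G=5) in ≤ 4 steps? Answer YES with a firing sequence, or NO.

step 1: fire α:  (A=4, B=4, C=1, D=0, E=2, F=3, G=4) → (A=4, B=4, C=0, D=0, E=4, F=3, G=6)
step 2: fire γ:  (A=4, B=4, C=0, D=0, E=4, F=3, G=6) → (A=4, B=3, C=2, D=0, E=1, F=3, G=5)

YES — reachable via ⟨α, γ⟩ (2 firings)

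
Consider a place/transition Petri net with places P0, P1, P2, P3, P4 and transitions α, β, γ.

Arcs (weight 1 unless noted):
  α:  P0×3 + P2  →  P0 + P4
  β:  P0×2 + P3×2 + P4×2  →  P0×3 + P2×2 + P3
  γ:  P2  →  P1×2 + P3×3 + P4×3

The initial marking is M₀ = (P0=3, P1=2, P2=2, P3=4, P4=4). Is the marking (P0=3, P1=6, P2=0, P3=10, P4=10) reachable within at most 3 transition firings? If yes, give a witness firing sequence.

step 1: fire γ:  (P0=3, P1=2, P2=2, P3=4, P4=4) → (P0=3, P1=4, P2=1, P3=7, P4=7)
step 2: fire γ:  (P0=3, P1=4, P2=1, P3=7, P4=7) → (P0=3, P1=6, P2=0, P3=10, P4=10)

YES — reachable via ⟨γ, γ⟩ (2 firings)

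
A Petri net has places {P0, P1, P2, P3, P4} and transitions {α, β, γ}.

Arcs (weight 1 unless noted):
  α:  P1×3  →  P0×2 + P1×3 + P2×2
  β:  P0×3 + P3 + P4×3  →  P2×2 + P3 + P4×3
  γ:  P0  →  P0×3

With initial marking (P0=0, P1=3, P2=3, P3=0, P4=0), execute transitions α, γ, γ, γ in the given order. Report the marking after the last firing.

(P0=8, P1=3, P2=5, P3=0, P4=0)

step 1: fire α:  (P0=0, P1=3, P2=3, P3=0, P4=0) → (P0=2, P1=3, P2=5, P3=0, P4=0)
step 2: fire γ:  (P0=2, P1=3, P2=5, P3=0, P4=0) → (P0=4, P1=3, P2=5, P3=0, P4=0)
step 3: fire γ:  (P0=4, P1=3, P2=5, P3=0, P4=0) → (P0=6, P1=3, P2=5, P3=0, P4=0)
step 4: fire γ:  (P0=6, P1=3, P2=5, P3=0, P4=0) → (P0=8, P1=3, P2=5, P3=0, P4=0)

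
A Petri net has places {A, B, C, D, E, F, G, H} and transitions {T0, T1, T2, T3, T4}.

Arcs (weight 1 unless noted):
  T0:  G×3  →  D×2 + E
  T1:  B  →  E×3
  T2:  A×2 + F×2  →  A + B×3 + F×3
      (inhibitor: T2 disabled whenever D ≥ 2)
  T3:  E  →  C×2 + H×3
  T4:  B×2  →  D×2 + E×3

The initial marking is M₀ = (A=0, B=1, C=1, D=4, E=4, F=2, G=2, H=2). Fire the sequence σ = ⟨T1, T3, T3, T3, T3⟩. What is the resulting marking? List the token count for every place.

(A=0, B=0, C=9, D=4, E=3, F=2, G=2, H=14)

step 1: fire T1:  (A=0, B=1, C=1, D=4, E=4, F=2, G=2, H=2) → (A=0, B=0, C=1, D=4, E=7, F=2, G=2, H=2)
step 2: fire T3:  (A=0, B=0, C=1, D=4, E=7, F=2, G=2, H=2) → (A=0, B=0, C=3, D=4, E=6, F=2, G=2, H=5)
step 3: fire T3:  (A=0, B=0, C=3, D=4, E=6, F=2, G=2, H=5) → (A=0, B=0, C=5, D=4, E=5, F=2, G=2, H=8)
step 4: fire T3:  (A=0, B=0, C=5, D=4, E=5, F=2, G=2, H=8) → (A=0, B=0, C=7, D=4, E=4, F=2, G=2, H=11)
step 5: fire T3:  (A=0, B=0, C=7, D=4, E=4, F=2, G=2, H=11) → (A=0, B=0, C=9, D=4, E=3, F=2, G=2, H=14)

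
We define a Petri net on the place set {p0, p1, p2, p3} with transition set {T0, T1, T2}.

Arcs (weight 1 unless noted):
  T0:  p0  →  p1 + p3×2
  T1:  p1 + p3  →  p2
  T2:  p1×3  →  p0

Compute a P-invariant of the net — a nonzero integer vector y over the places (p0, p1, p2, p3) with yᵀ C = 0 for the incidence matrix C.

Incidence matrix C (rows=places, cols=transitions):
       T0   T1   T2
   p0  -1    0    1
   p1   1   -1   -3
   p2   0    1    0
   p3   2   -1    0

Candidate y = [3, 1, 2, 1]; check y·C column-wise:
  col T0: 3·-1 + 1·1 + 2·0 + 1·2 = 0
  col T1: 3·0 + 1·-1 + 2·1 + 1·-1 = 0
  col T2: 3·1 + 1·-3 + 2·0 + 1·0 = 0

y = (p0:3, p1:1, p2:2, p3:1)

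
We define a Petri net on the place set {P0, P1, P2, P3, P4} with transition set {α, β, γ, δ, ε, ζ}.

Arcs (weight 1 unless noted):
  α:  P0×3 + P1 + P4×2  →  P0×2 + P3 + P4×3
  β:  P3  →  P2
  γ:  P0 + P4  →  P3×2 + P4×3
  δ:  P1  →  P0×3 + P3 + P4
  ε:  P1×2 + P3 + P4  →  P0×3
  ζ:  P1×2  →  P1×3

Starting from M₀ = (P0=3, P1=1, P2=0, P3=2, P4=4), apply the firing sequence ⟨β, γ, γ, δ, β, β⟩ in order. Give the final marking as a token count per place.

(P0=4, P1=0, P2=3, P3=4, P4=9)

step 1: fire β:  (P0=3, P1=1, P2=0, P3=2, P4=4) → (P0=3, P1=1, P2=1, P3=1, P4=4)
step 2: fire γ:  (P0=3, P1=1, P2=1, P3=1, P4=4) → (P0=2, P1=1, P2=1, P3=3, P4=6)
step 3: fire γ:  (P0=2, P1=1, P2=1, P3=3, P4=6) → (P0=1, P1=1, P2=1, P3=5, P4=8)
step 4: fire δ:  (P0=1, P1=1, P2=1, P3=5, P4=8) → (P0=4, P1=0, P2=1, P3=6, P4=9)
step 5: fire β:  (P0=4, P1=0, P2=1, P3=6, P4=9) → (P0=4, P1=0, P2=2, P3=5, P4=9)
step 6: fire β:  (P0=4, P1=0, P2=2, P3=5, P4=9) → (P0=4, P1=0, P2=3, P3=4, P4=9)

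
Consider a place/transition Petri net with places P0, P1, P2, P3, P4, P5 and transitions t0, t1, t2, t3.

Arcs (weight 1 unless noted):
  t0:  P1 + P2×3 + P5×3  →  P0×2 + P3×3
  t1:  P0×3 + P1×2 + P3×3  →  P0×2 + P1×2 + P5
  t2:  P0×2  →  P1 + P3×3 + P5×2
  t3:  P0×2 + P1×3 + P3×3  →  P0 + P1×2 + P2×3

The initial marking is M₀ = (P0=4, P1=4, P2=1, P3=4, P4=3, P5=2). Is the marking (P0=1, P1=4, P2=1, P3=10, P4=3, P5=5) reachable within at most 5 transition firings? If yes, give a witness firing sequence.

depth 0: 1 marking
depth 1: 4 markings reached so far
depth 2: 7 markings reached so far
depth 3: 8 markings reached so far
depth 4: 11 markings reached so far
depth 5: 14 markings reached so far
target is not among the 14 markings reachable within 5 steps

NO — not reachable within 5 firings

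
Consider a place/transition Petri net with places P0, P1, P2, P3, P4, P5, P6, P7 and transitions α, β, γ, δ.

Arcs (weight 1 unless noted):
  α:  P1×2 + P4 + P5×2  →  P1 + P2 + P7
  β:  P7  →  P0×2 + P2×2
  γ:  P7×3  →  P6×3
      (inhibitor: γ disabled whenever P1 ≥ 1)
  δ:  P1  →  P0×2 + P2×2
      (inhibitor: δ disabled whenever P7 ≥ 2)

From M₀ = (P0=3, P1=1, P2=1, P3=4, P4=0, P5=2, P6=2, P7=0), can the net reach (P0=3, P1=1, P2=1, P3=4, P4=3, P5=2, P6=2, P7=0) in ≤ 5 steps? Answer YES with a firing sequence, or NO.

depth 0: 1 marking
depth 1: 2 markings reached so far
depth 2: 2 markings reached so far
(frontier empty at depth 2; search complete)
target is not among the 2 markings reachable within 5 steps

NO — not reachable within 5 firings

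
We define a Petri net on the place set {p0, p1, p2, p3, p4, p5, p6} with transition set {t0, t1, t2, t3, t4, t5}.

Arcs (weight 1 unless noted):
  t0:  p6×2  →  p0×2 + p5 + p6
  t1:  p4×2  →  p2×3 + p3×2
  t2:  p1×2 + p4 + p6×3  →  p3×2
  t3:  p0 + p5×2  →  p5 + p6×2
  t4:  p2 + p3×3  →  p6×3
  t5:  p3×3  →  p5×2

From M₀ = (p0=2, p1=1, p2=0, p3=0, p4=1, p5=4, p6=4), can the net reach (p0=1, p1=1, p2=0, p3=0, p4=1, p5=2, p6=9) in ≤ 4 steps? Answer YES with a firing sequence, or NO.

YES — reachable via ⟨t0, t3, t3, t3⟩ (4 firings)

step 1: fire t0:  (p0=2, p1=1, p2=0, p3=0, p4=1, p5=4, p6=4) → (p0=4, p1=1, p2=0, p3=0, p4=1, p5=5, p6=3)
step 2: fire t3:  (p0=4, p1=1, p2=0, p3=0, p4=1, p5=5, p6=3) → (p0=3, p1=1, p2=0, p3=0, p4=1, p5=4, p6=5)
step 3: fire t3:  (p0=3, p1=1, p2=0, p3=0, p4=1, p5=4, p6=5) → (p0=2, p1=1, p2=0, p3=0, p4=1, p5=3, p6=7)
step 4: fire t3:  (p0=2, p1=1, p2=0, p3=0, p4=1, p5=3, p6=7) → (p0=1, p1=1, p2=0, p3=0, p4=1, p5=2, p6=9)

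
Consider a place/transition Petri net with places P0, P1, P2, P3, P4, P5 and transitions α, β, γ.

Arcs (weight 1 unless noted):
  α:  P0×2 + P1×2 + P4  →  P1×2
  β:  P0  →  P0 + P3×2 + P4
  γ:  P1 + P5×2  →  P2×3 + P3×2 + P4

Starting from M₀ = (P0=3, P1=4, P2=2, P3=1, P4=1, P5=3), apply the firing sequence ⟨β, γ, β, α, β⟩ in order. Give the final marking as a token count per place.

step 1: fire β:  (P0=3, P1=4, P2=2, P3=1, P4=1, P5=3) → (P0=3, P1=4, P2=2, P3=3, P4=2, P5=3)
step 2: fire γ:  (P0=3, P1=4, P2=2, P3=3, P4=2, P5=3) → (P0=3, P1=3, P2=5, P3=5, P4=3, P5=1)
step 3: fire β:  (P0=3, P1=3, P2=5, P3=5, P4=3, P5=1) → (P0=3, P1=3, P2=5, P3=7, P4=4, P5=1)
step 4: fire α:  (P0=3, P1=3, P2=5, P3=7, P4=4, P5=1) → (P0=1, P1=3, P2=5, P3=7, P4=3, P5=1)
step 5: fire β:  (P0=1, P1=3, P2=5, P3=7, P4=3, P5=1) → (P0=1, P1=3, P2=5, P3=9, P4=4, P5=1)

(P0=1, P1=3, P2=5, P3=9, P4=4, P5=1)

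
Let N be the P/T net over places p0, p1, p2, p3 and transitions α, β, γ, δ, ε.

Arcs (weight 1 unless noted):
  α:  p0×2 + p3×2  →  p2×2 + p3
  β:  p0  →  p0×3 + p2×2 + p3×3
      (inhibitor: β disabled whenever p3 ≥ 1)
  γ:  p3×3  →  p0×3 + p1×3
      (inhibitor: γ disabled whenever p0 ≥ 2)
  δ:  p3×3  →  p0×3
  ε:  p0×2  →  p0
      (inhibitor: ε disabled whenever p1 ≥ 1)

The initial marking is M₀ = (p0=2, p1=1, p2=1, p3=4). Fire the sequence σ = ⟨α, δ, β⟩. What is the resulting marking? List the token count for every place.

(p0=5, p1=1, p2=5, p3=3)

step 1: fire α:  (p0=2, p1=1, p2=1, p3=4) → (p0=0, p1=1, p2=3, p3=3)
step 2: fire δ:  (p0=0, p1=1, p2=3, p3=3) → (p0=3, p1=1, p2=3, p3=0)
step 3: fire β:  (p0=3, p1=1, p2=3, p3=0) → (p0=5, p1=1, p2=5, p3=3)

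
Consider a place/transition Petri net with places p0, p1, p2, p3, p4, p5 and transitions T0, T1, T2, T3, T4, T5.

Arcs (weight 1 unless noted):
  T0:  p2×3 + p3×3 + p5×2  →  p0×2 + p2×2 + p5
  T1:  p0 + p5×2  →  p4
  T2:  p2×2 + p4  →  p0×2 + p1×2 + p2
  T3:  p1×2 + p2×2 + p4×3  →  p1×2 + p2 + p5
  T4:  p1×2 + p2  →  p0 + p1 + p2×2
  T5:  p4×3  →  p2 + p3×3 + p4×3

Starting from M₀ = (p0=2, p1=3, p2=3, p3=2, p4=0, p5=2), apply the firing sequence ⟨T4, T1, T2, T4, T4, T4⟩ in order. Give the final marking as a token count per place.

(p0=7, p1=1, p2=6, p3=2, p4=0, p5=0)

step 1: fire T4:  (p0=2, p1=3, p2=3, p3=2, p4=0, p5=2) → (p0=3, p1=2, p2=4, p3=2, p4=0, p5=2)
step 2: fire T1:  (p0=3, p1=2, p2=4, p3=2, p4=0, p5=2) → (p0=2, p1=2, p2=4, p3=2, p4=1, p5=0)
step 3: fire T2:  (p0=2, p1=2, p2=4, p3=2, p4=1, p5=0) → (p0=4, p1=4, p2=3, p3=2, p4=0, p5=0)
step 4: fire T4:  (p0=4, p1=4, p2=3, p3=2, p4=0, p5=0) → (p0=5, p1=3, p2=4, p3=2, p4=0, p5=0)
step 5: fire T4:  (p0=5, p1=3, p2=4, p3=2, p4=0, p5=0) → (p0=6, p1=2, p2=5, p3=2, p4=0, p5=0)
step 6: fire T4:  (p0=6, p1=2, p2=5, p3=2, p4=0, p5=0) → (p0=7, p1=1, p2=6, p3=2, p4=0, p5=0)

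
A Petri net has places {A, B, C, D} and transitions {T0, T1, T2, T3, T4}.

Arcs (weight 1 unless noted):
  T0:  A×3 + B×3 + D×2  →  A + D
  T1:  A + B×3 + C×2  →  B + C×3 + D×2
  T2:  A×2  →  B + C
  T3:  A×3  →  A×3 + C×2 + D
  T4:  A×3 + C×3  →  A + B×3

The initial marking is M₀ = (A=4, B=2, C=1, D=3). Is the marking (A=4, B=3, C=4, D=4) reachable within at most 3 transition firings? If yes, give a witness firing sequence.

NO — not reachable within 3 firings

depth 0: 1 marking
depth 1: 3 markings reached so far
depth 2: 8 markings reached so far
depth 3: 14 markings reached so far
target is not among the 14 markings reachable within 3 steps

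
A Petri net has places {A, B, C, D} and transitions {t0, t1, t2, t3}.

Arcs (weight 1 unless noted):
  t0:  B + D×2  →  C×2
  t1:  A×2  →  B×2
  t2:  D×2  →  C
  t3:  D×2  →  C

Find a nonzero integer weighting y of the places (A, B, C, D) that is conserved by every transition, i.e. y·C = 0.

Incidence matrix C (rows=places, cols=transitions):
       t0   t1   t2   t3
    A   0   -2    0    0
    B  -1    2    0    0
    C   2    0    1    1
    D  -2    0   -2   -2

Candidate y = [2, 2, 2, 1]; check y·C column-wise:
  col t0: 2·0 + 2·-1 + 2·2 + 1·-2 = 0
  col t1: 2·-2 + 2·2 + 2·0 + 1·0 = 0
  col t2: 2·0 + 2·0 + 2·1 + 1·-2 = 0
  col t3: 2·0 + 2·0 + 2·1 + 1·-2 = 0

y = (A:2, B:2, C:2, D:1)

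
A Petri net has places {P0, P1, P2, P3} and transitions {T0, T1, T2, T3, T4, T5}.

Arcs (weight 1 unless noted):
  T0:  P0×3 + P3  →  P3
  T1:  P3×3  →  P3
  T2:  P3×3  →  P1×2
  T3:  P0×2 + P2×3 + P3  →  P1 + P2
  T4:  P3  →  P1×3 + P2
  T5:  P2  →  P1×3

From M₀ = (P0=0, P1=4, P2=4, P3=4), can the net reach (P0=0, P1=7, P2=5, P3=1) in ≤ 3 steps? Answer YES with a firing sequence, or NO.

YES — reachable via ⟨T1, T4⟩ (2 firings)

step 1: fire T1:  (P0=0, P1=4, P2=4, P3=4) → (P0=0, P1=4, P2=4, P3=2)
step 2: fire T4:  (P0=0, P1=4, P2=4, P3=2) → (P0=0, P1=7, P2=5, P3=1)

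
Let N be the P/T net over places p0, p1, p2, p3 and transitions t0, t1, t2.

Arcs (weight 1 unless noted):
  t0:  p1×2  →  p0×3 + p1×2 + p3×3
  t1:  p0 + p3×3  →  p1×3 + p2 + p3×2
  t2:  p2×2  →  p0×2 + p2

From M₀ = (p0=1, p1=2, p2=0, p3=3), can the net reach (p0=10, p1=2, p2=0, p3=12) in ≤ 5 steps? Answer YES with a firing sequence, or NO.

step 1: fire t0:  (p0=1, p1=2, p2=0, p3=3) → (p0=4, p1=2, p2=0, p3=6)
step 2: fire t0:  (p0=4, p1=2, p2=0, p3=6) → (p0=7, p1=2, p2=0, p3=9)
step 3: fire t0:  (p0=7, p1=2, p2=0, p3=9) → (p0=10, p1=2, p2=0, p3=12)

YES — reachable via ⟨t0, t0, t0⟩ (3 firings)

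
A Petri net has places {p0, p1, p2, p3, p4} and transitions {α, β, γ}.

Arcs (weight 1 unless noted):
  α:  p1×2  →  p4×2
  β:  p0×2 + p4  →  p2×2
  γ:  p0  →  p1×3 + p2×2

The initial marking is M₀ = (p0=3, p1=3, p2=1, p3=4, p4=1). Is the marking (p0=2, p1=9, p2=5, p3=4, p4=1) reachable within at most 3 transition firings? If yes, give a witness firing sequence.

NO — not reachable within 3 firings

depth 0: 1 marking
depth 1: 4 markings reached so far
depth 2: 8 markings reached so far
depth 3: 12 markings reached so far
target is not among the 12 markings reachable within 3 steps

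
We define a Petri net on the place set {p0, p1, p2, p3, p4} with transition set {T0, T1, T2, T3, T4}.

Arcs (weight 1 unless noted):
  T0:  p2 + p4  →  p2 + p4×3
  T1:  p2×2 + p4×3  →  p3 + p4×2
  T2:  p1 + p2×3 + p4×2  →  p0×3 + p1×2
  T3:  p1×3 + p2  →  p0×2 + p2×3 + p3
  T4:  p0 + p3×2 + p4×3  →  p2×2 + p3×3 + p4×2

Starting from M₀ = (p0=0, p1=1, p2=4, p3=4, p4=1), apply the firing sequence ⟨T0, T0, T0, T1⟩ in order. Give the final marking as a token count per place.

step 1: fire T0:  (p0=0, p1=1, p2=4, p3=4, p4=1) → (p0=0, p1=1, p2=4, p3=4, p4=3)
step 2: fire T0:  (p0=0, p1=1, p2=4, p3=4, p4=3) → (p0=0, p1=1, p2=4, p3=4, p4=5)
step 3: fire T0:  (p0=0, p1=1, p2=4, p3=4, p4=5) → (p0=0, p1=1, p2=4, p3=4, p4=7)
step 4: fire T1:  (p0=0, p1=1, p2=4, p3=4, p4=7) → (p0=0, p1=1, p2=2, p3=5, p4=6)

(p0=0, p1=1, p2=2, p3=5, p4=6)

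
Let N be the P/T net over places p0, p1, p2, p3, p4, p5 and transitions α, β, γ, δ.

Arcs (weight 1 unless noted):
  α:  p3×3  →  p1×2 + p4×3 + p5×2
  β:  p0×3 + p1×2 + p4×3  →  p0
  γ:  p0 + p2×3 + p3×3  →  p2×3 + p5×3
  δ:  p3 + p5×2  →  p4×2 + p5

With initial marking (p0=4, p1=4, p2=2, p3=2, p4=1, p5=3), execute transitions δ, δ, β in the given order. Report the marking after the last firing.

step 1: fire δ:  (p0=4, p1=4, p2=2, p3=2, p4=1, p5=3) → (p0=4, p1=4, p2=2, p3=1, p4=3, p5=2)
step 2: fire δ:  (p0=4, p1=4, p2=2, p3=1, p4=3, p5=2) → (p0=4, p1=4, p2=2, p3=0, p4=5, p5=1)
step 3: fire β:  (p0=4, p1=4, p2=2, p3=0, p4=5, p5=1) → (p0=2, p1=2, p2=2, p3=0, p4=2, p5=1)

(p0=2, p1=2, p2=2, p3=0, p4=2, p5=1)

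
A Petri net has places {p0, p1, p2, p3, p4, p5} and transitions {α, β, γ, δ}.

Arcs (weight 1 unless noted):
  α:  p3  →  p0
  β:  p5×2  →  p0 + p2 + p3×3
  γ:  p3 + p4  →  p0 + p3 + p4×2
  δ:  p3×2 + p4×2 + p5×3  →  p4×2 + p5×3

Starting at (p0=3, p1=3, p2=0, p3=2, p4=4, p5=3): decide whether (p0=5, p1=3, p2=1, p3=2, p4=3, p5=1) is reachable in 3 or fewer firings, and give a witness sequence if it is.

NO — not reachable within 3 firings

depth 0: 1 marking
depth 1: 5 markings reached so far
depth 2: 12 markings reached so far
depth 3: 21 markings reached so far
target is not among the 21 markings reachable within 3 steps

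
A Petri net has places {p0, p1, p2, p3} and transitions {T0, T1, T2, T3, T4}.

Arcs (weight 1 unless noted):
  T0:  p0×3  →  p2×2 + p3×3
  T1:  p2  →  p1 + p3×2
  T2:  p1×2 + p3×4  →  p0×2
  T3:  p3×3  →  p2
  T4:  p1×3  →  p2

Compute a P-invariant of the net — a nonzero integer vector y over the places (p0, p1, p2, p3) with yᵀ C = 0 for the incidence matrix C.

Incidence matrix C (rows=places, cols=transitions):
       T0   T1   T2   T3   T4
   p0  -3    0    2    0    0
   p1   0    1   -2    0   -3
   p2   2   -1    0    1    1
   p3   3    2   -4   -3    0

Candidate y = [3, 1, 3, 1]; check y·C column-wise:
  col T0: 3·-3 + 1·0 + 3·2 + 1·3 = 0
  col T1: 3·0 + 1·1 + 3·-1 + 1·2 = 0
  col T2: 3·2 + 1·-2 + 3·0 + 1·-4 = 0
  col T3: 3·0 + 1·0 + 3·1 + 1·-3 = 0
  col T4: 3·0 + 1·-3 + 3·1 + 1·0 = 0

y = (p0:3, p1:1, p2:3, p3:1)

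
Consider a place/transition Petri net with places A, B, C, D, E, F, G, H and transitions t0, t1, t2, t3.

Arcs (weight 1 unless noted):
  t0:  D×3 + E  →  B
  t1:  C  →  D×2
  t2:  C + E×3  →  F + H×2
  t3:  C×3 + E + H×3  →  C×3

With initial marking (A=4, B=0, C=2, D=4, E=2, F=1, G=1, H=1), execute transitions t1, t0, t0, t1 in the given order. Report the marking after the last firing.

(A=4, B=2, C=0, D=2, E=0, F=1, G=1, H=1)

step 1: fire t1:  (A=4, B=0, C=2, D=4, E=2, F=1, G=1, H=1) → (A=4, B=0, C=1, D=6, E=2, F=1, G=1, H=1)
step 2: fire t0:  (A=4, B=0, C=1, D=6, E=2, F=1, G=1, H=1) → (A=4, B=1, C=1, D=3, E=1, F=1, G=1, H=1)
step 3: fire t0:  (A=4, B=1, C=1, D=3, E=1, F=1, G=1, H=1) → (A=4, B=2, C=1, D=0, E=0, F=1, G=1, H=1)
step 4: fire t1:  (A=4, B=2, C=1, D=0, E=0, F=1, G=1, H=1) → (A=4, B=2, C=0, D=2, E=0, F=1, G=1, H=1)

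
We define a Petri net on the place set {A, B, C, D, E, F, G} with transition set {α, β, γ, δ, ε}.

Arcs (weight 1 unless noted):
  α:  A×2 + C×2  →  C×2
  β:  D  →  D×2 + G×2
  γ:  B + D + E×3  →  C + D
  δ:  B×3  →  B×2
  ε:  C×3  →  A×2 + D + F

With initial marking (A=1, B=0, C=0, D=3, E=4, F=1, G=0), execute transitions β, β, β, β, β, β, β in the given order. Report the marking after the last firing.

(A=1, B=0, C=0, D=10, E=4, F=1, G=14)

step 1: fire β:  (A=1, B=0, C=0, D=3, E=4, F=1, G=0) → (A=1, B=0, C=0, D=4, E=4, F=1, G=2)
step 2: fire β:  (A=1, B=0, C=0, D=4, E=4, F=1, G=2) → (A=1, B=0, C=0, D=5, E=4, F=1, G=4)
step 3: fire β:  (A=1, B=0, C=0, D=5, E=4, F=1, G=4) → (A=1, B=0, C=0, D=6, E=4, F=1, G=6)
step 4: fire β:  (A=1, B=0, C=0, D=6, E=4, F=1, G=6) → (A=1, B=0, C=0, D=7, E=4, F=1, G=8)
step 5: fire β:  (A=1, B=0, C=0, D=7, E=4, F=1, G=8) → (A=1, B=0, C=0, D=8, E=4, F=1, G=10)
step 6: fire β:  (A=1, B=0, C=0, D=8, E=4, F=1, G=10) → (A=1, B=0, C=0, D=9, E=4, F=1, G=12)
step 7: fire β:  (A=1, B=0, C=0, D=9, E=4, F=1, G=12) → (A=1, B=0, C=0, D=10, E=4, F=1, G=14)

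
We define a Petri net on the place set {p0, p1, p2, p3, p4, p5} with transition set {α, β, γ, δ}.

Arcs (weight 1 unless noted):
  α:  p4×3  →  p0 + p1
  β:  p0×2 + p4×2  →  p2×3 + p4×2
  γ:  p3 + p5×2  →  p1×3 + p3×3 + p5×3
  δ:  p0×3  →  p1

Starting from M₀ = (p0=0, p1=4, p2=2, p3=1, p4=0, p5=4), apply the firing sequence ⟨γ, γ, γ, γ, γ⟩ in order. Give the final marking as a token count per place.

(p0=0, p1=19, p2=2, p3=11, p4=0, p5=9)

step 1: fire γ:  (p0=0, p1=4, p2=2, p3=1, p4=0, p5=4) → (p0=0, p1=7, p2=2, p3=3, p4=0, p5=5)
step 2: fire γ:  (p0=0, p1=7, p2=2, p3=3, p4=0, p5=5) → (p0=0, p1=10, p2=2, p3=5, p4=0, p5=6)
step 3: fire γ:  (p0=0, p1=10, p2=2, p3=5, p4=0, p5=6) → (p0=0, p1=13, p2=2, p3=7, p4=0, p5=7)
step 4: fire γ:  (p0=0, p1=13, p2=2, p3=7, p4=0, p5=7) → (p0=0, p1=16, p2=2, p3=9, p4=0, p5=8)
step 5: fire γ:  (p0=0, p1=16, p2=2, p3=9, p4=0, p5=8) → (p0=0, p1=19, p2=2, p3=11, p4=0, p5=9)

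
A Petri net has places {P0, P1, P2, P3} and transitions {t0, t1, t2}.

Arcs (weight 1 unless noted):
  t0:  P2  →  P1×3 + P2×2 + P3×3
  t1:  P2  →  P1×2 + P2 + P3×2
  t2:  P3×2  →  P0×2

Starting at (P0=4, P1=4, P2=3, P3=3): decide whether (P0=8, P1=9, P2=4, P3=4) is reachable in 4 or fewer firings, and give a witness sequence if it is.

step 1: fire t0:  (P0=4, P1=4, P2=3, P3=3) → (P0=4, P1=7, P2=4, P3=6)
step 2: fire t1:  (P0=4, P1=7, P2=4, P3=6) → (P0=4, P1=9, P2=4, P3=8)
step 3: fire t2:  (P0=4, P1=9, P2=4, P3=8) → (P0=6, P1=9, P2=4, P3=6)
step 4: fire t2:  (P0=6, P1=9, P2=4, P3=6) → (P0=8, P1=9, P2=4, P3=4)

YES — reachable via ⟨t0, t1, t2, t2⟩ (4 firings)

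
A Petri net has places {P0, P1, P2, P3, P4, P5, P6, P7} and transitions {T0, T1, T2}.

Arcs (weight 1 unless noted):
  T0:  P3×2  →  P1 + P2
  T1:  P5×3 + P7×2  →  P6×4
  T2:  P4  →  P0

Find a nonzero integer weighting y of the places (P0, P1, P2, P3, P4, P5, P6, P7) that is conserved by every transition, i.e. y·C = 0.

y = (P0:0, P1:1, P2:-1, P3:0, P4:0, P5:0, P6:0, P7:0)

Incidence matrix C (rows=places, cols=transitions):
       T0   T1   T2
   P0   0    0    1
   P1   1    0    0
   P2   1    0    0
   P3  -2    0    0
   P4   0    0   -1
   P5   0   -3    0
   P6   0    4    0
   P7   0   -2    0

Candidate y = [0, 1, -1, 0, 0, 0, 0, 0]; check y·C column-wise:
  col T0: 1·1 + -1·1 + 0·-2 = 0
  col T1: 1·0 + -1·0 + 0·-3 + 0·4 + 0·-2 = 0
  col T2: 0·1 + 1·0 + -1·0 + 0·-1 = 0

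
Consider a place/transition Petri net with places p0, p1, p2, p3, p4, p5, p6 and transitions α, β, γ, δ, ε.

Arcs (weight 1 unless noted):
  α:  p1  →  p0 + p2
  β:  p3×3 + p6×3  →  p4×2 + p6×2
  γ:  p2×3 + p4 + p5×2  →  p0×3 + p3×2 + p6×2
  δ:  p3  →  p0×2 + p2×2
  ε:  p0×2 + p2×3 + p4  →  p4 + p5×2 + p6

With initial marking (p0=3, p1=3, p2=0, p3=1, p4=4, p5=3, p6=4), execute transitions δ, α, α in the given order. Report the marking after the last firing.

step 1: fire δ:  (p0=3, p1=3, p2=0, p3=1, p4=4, p5=3, p6=4) → (p0=5, p1=3, p2=2, p3=0, p4=4, p5=3, p6=4)
step 2: fire α:  (p0=5, p1=3, p2=2, p3=0, p4=4, p5=3, p6=4) → (p0=6, p1=2, p2=3, p3=0, p4=4, p5=3, p6=4)
step 3: fire α:  (p0=6, p1=2, p2=3, p3=0, p4=4, p5=3, p6=4) → (p0=7, p1=1, p2=4, p3=0, p4=4, p5=3, p6=4)

(p0=7, p1=1, p2=4, p3=0, p4=4, p5=3, p6=4)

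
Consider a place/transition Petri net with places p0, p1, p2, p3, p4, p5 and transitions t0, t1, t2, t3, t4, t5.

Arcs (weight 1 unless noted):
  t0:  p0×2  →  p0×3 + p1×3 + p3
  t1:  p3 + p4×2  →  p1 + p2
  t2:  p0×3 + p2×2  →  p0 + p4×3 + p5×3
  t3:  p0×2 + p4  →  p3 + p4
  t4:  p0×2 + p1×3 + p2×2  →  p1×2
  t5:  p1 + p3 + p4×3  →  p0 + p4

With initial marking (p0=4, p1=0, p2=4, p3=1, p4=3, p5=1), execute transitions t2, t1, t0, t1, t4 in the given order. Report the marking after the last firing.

(p0=1, p1=4, p2=2, p3=0, p4=2, p5=4)

step 1: fire t2:  (p0=4, p1=0, p2=4, p3=1, p4=3, p5=1) → (p0=2, p1=0, p2=2, p3=1, p4=6, p5=4)
step 2: fire t1:  (p0=2, p1=0, p2=2, p3=1, p4=6, p5=4) → (p0=2, p1=1, p2=3, p3=0, p4=4, p5=4)
step 3: fire t0:  (p0=2, p1=1, p2=3, p3=0, p4=4, p5=4) → (p0=3, p1=4, p2=3, p3=1, p4=4, p5=4)
step 4: fire t1:  (p0=3, p1=4, p2=3, p3=1, p4=4, p5=4) → (p0=3, p1=5, p2=4, p3=0, p4=2, p5=4)
step 5: fire t4:  (p0=3, p1=5, p2=4, p3=0, p4=2, p5=4) → (p0=1, p1=4, p2=2, p3=0, p4=2, p5=4)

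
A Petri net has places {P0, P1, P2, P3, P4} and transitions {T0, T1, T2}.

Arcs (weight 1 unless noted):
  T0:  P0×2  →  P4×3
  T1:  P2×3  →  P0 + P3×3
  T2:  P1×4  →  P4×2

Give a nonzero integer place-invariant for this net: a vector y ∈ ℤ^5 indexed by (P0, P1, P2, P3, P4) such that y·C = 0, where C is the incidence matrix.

Incidence matrix C (rows=places, cols=transitions):
       T0   T1   T2
   P0  -2    1    0
   P1   0    0   -4
   P2   0   -3    0
   P3   0    3    0
   P4   3    0    2

Candidate y = [0, 0, 1, 1, 0]; check y·C column-wise:
  col T0: 0·-2 + 1·0 + 1·0 + 0·3 = 0
  col T1: 0·1 + 1·-3 + 1·3 = 0
  col T2: 0·-4 + 1·0 + 1·0 + 0·2 = 0

y = (P0:0, P1:0, P2:1, P3:1, P4:0)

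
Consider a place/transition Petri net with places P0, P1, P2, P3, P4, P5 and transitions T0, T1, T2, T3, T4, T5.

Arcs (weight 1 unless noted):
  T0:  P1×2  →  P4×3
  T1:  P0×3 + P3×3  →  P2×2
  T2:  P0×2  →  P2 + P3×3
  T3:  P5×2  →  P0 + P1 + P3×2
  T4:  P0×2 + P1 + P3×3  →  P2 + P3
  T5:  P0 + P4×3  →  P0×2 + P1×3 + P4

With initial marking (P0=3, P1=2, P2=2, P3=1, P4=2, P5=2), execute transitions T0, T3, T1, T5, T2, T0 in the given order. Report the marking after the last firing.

step 1: fire T0:  (P0=3, P1=2, P2=2, P3=1, P4=2, P5=2) → (P0=3, P1=0, P2=2, P3=1, P4=5, P5=2)
step 2: fire T3:  (P0=3, P1=0, P2=2, P3=1, P4=5, P5=2) → (P0=4, P1=1, P2=2, P3=3, P4=5, P5=0)
step 3: fire T1:  (P0=4, P1=1, P2=2, P3=3, P4=5, P5=0) → (P0=1, P1=1, P2=4, P3=0, P4=5, P5=0)
step 4: fire T5:  (P0=1, P1=1, P2=4, P3=0, P4=5, P5=0) → (P0=2, P1=4, P2=4, P3=0, P4=3, P5=0)
step 5: fire T2:  (P0=2, P1=4, P2=4, P3=0, P4=3, P5=0) → (P0=0, P1=4, P2=5, P3=3, P4=3, P5=0)
step 6: fire T0:  (P0=0, P1=4, P2=5, P3=3, P4=3, P5=0) → (P0=0, P1=2, P2=5, P3=3, P4=6, P5=0)

(P0=0, P1=2, P2=5, P3=3, P4=6, P5=0)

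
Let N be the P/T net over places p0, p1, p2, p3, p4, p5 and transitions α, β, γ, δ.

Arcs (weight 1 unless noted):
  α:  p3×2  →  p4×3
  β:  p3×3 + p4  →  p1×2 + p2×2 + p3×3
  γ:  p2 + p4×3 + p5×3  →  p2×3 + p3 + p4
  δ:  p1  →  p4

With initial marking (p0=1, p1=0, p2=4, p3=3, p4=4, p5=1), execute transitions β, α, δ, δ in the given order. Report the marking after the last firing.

step 1: fire β:  (p0=1, p1=0, p2=4, p3=3, p4=4, p5=1) → (p0=1, p1=2, p2=6, p3=3, p4=3, p5=1)
step 2: fire α:  (p0=1, p1=2, p2=6, p3=3, p4=3, p5=1) → (p0=1, p1=2, p2=6, p3=1, p4=6, p5=1)
step 3: fire δ:  (p0=1, p1=2, p2=6, p3=1, p4=6, p5=1) → (p0=1, p1=1, p2=6, p3=1, p4=7, p5=1)
step 4: fire δ:  (p0=1, p1=1, p2=6, p3=1, p4=7, p5=1) → (p0=1, p1=0, p2=6, p3=1, p4=8, p5=1)

(p0=1, p1=0, p2=6, p3=1, p4=8, p5=1)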